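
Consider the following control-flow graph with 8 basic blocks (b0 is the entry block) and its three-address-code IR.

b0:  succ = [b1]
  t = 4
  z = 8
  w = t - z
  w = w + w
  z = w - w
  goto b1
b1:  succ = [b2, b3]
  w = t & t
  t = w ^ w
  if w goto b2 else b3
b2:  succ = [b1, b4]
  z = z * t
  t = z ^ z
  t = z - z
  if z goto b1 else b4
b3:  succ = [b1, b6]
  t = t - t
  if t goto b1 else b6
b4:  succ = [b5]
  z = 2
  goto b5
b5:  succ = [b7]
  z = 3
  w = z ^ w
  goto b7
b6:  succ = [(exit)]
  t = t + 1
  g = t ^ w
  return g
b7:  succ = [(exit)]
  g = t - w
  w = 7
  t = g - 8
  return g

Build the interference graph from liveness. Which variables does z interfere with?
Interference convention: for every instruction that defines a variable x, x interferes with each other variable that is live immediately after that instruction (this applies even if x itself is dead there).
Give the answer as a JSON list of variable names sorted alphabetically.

Per-block:
  b0 def {t,w,z} use ∅
  b1 def {t,w} use {t}
  b2 def {t,z} use {t,z}
  b3 def {t} use {t}
  b4 def {z} use ∅
  b5 def {w,z} use {w}
  b6 def {g,t} use {t,w}
  b7 def {g,t,w} use {t,w}

Liveness:
  b0 li=∅ lo={t,z}
  b1 li={t,z} lo={t,w,z}
  b2 li={t,w,z} lo={t,w,z}
  b3 li={t,w,z} lo={t,w,z}
  b4 li={t,w} lo={t,w}
  b5 li={t,w} lo={t,w}
  b6 li={t,w} lo=∅
  b7 li={t,w} lo=∅

Interfere edges:
  g — {t,w}
  t — {g,w,z}
  w — {g,t,z}
  z — {t,w}

N(z) = ["t", "w"]

Answer: ["t", "w"]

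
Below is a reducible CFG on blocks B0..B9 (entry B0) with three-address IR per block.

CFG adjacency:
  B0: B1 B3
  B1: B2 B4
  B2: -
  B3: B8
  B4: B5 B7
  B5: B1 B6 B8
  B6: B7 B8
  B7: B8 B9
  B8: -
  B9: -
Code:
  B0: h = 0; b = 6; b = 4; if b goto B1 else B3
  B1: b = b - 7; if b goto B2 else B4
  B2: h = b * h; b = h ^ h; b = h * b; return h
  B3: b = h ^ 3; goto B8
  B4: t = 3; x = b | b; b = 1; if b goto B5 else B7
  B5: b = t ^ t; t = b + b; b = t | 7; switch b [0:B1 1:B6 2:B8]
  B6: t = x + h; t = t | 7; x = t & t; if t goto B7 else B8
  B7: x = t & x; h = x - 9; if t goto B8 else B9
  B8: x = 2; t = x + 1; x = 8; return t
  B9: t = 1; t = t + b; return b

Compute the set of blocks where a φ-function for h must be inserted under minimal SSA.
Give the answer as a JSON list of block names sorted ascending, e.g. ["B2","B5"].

Answer: ["B8"]

Derivation:
idom tree: B1←B0 B2←B1 B3←B0 B4←B1 B5←B4 B6←B5 B7←B4 B8←B0 B9←B7
Dom∩ at merges:
  B1: preds {B0,B5}: {B0} ∩ {B0,B1,B4,B5} = {B0}; idom=B0
  B7: preds {B4,B6}: {B0,B1,B4} ∩ {B0,B1,B4,B5,B6} = {B0,B1,B4}; idom=B4
  B8: preds {B3,B5,B6,B7}: {B0,B3} ∩ {B0,B1,B4,B5} ∩ {B0,B1,B4,B5,B6} ∩ {B0,B1,B4,B7} = {B0}; idom=B0

DF derivation:
  join B1 pred B0: · stop@B0
  join B1 pred B5: B5→B4→B1 stop@B0
  join B7 pred B4: · stop@B4
  join B7 pred B6: B6→B5 stop@B4
  join B8 pred B3: B3 stop@B0
  join B8 pred B5: B5→B4→B1 stop@B0
  join B8 pred B6: B6→B5→B4→B1 stop@B0
  join B8 pred B7: B7→B4→B1 stop@B0
  B0: DF=∅
  B1: DF={B1,B8}
  B2: DF=∅
  B3: DF={B8}
  B4: DF={B1,B8}
  B5: DF={B1,B7,B8}
  B6: DF={B7,B8}
  B7: DF={B8}
  B8: DF=∅
  B9: DF=∅

φ for h: defs {B0,B2,B7}
  DF⁺ = {B8}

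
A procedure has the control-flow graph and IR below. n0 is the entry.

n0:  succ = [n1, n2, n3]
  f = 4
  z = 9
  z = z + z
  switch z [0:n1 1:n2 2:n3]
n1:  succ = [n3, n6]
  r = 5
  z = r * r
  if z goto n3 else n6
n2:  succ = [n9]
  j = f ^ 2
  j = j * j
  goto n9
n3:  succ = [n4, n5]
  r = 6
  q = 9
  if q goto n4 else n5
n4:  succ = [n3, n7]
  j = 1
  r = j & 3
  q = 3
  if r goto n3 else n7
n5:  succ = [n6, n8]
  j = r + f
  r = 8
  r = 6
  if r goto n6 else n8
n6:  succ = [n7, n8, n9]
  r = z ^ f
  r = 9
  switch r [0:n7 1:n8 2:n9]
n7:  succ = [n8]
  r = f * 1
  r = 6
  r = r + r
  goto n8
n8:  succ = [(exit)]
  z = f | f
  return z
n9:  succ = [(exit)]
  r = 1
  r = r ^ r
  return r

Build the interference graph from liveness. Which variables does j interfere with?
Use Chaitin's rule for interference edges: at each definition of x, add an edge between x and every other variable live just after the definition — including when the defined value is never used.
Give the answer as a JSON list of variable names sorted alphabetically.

Answer: ["f", "z"]

Working:
Block summaries:
  n0: def={f,z} ue=∅
  n1: def={r,z} ue=∅
  n2: def={j} ue={f}
  n3: def={q,r} ue=∅
  n4: def={j,q,r} ue=∅
  n5: def={j,r} ue={f,r}
  n6: def={r} ue={f,z}
  n7: def={r} ue={f}
  n8: def={z} ue={f}
  n9: def={r} ue=∅

Liveness:
  n0 li=∅ lo={f,z}
  n1 li={f} lo={f,z}
  n2 li={f} lo=∅
  n3 li={f,z} lo={f,r,z}
  n4 li={f,z} lo={f,z}
  n5 li={f,r,z} lo={f,z}
  n6 li={f,z} lo={f}
  n7 li={f} lo={f}
  n8 li={f} lo=∅
  n9 li=∅ lo=∅

Conflict graph:
  f — {j,q,r,z}
  j — {f,z}
  q — {f,r,z}
  r — {f,q,z}
  z — {f,j,q,r}

N(j) = ["f", "z"]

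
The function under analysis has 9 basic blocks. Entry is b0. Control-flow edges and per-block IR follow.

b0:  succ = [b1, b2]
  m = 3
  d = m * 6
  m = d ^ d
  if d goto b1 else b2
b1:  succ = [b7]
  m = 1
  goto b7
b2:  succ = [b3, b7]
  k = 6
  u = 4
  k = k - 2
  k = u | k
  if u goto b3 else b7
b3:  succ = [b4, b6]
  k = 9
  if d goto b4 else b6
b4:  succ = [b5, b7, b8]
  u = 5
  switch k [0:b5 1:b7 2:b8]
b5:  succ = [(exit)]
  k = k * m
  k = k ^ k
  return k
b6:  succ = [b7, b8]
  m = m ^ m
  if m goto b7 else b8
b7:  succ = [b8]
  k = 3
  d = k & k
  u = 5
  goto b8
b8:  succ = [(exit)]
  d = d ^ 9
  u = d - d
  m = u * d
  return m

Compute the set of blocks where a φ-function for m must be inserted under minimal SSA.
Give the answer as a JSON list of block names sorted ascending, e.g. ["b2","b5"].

idom tree: b1←b0 b2←b0 b3←b2 b4←b3 b5←b4 b6←b3 b7←b0 b8←b0
Join-block Dom:
  b7: preds {b1,b2,b4,b6}: {b0,b1} ∩ {b0,b2} ∩ {b0,b2,b3,b4} ∩ {b0,b2,b3,b6} = {b0}; idom=b0
  b8: preds {b4,b6,b7}: {b0,b2,b3,b4} ∩ {b0,b2,b3,b6} ∩ {b0,b7} = {b0}; idom=b0

DF walk-up:
  join b7 pred b1: b1 stop@b0
  join b7 pred b2: b2 stop@b0
  join b7 pred b4: b4→b3→b2 stop@b0
  join b7 pred b6: b6→b3→b2 stop@b0
  join b8 pred b4: b4→b3→b2 stop@b0
  join b8 pred b6: b6→b3→b2 stop@b0
  join b8 pred b7: b7 stop@b0
  DF(b0)=∅
  DF(b1)={b7}
  DF(b2)={b7,b8}
  DF(b3)={b7,b8}
  DF(b4)={b7,b8}
  DF(b5)=∅
  DF(b6)={b7,b8}
  DF(b7)={b8}
  DF(b8)=∅

φ for m: defs {b0,b1,b6,b8}
  DF⁺ = {b7,b8}

Answer: ["b7", "b8"]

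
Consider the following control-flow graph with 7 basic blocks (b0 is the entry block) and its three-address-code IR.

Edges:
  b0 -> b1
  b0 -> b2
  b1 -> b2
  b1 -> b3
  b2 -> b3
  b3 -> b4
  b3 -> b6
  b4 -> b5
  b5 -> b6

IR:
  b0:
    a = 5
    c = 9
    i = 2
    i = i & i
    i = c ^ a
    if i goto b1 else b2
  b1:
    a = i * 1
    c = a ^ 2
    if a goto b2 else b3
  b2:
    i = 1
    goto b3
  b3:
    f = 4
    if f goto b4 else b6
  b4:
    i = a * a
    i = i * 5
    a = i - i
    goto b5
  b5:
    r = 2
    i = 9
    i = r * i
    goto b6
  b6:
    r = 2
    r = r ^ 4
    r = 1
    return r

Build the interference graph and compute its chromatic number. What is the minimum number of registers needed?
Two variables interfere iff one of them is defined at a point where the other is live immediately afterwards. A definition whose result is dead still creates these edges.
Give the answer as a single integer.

Answer: 3

Derivation:
Per-block:
  b0: {a,c,i} / ∅
  b1: {a,c} / {i}
  b2: {i} / ∅
  b3: {f} / ∅
  b4: {a,i} / {a}
  b5: {i,r} / ∅
  b6: {r} / ∅

Liveness:
  b0 li=∅ lo={a,i}
  b1 li={i} lo={a}
  b2 li={a} lo={a}
  b3 li={a} lo={a}
  b4 li={a} lo=∅
  b5 li=∅ lo=∅
  b6 li=∅ lo=∅

Conflict graph:
  a — {c,f,i}
  c — {a,i}
  f — {a}
  i — {a,c,r}
  r — {i}

Chromatic number:
  {a,c,i} pairwise interfere (3-clique) ⇒ χ ≥ 3
  3-colouring: c0={a,r}  c1={f,i}  c2={c}
  χ = 3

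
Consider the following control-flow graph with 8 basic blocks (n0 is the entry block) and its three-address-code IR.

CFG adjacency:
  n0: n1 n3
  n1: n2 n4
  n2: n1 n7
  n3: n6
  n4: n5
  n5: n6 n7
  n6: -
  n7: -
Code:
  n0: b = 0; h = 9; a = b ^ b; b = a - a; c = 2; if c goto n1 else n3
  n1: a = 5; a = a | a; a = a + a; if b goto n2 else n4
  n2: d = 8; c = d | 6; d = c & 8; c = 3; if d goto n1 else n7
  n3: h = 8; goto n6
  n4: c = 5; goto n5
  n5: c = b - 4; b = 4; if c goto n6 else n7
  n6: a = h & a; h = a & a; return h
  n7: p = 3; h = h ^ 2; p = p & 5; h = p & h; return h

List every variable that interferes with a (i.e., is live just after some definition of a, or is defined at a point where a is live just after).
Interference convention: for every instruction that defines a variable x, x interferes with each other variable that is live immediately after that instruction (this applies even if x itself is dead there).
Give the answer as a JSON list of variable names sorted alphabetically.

Answer: ["b", "c", "h"]

Analysis:
Per-block:
  n0: def={a,b,c,h} ue=∅
  n1: def={a} ue={b}
  n2: def={c,d} ue=∅
  n3: def={h} ue=∅
  n4: def={c} ue=∅
  n5: def={b,c} ue={b}
  n6: def={a,h} ue={a,h}
  n7: def={h,p} ue={h}

Backward fixpoint:
  n0 li=∅ lo={a,b,h}
  n1 li={b,h} lo={a,b,h}
  n2 li={b,h} lo={b,h}
  n3 li={a} lo={a,h}
  n4 li={a,b,h} lo={a,b,h}
  n5 li={a,b,h} lo={a,h}
  n6 li={a,h} lo=∅
  n7 li={h} lo=∅

Interference:
  a — {b,c,h}
  b — {a,c,d,h}
  c — {a,b,d,h}
  d — {b,c,h}
  h — {a,b,c,d,p}
  p — {h}

N(a) = ["b", "c", "h"]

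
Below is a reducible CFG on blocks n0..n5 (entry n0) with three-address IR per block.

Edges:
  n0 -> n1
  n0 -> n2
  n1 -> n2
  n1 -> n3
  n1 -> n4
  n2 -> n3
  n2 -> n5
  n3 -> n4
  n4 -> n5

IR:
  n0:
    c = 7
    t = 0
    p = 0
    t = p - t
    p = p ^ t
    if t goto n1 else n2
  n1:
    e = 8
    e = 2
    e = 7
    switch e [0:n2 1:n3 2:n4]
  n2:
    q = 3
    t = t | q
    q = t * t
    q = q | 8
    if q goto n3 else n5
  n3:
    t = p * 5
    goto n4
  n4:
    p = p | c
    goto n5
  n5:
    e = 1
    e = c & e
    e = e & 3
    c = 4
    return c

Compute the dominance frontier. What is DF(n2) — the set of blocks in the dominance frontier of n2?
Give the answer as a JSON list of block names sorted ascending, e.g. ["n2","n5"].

idom tree: n1←n0 n2←n0 n3←n0 n4←n0 n5←n0
Dom at joins:
  n2: preds {n0,n1}: {n0} ∩ {n0,n1} = {n0}; idom=n0
  n3: preds {n1,n2}: {n0,n1} ∩ {n0,n2} = {n0}; idom=n0
  n4: preds {n1,n3}: {n0,n1} ∩ {n0,n3} = {n0}; idom=n0
  n5: preds {n2,n4}: {n0,n2} ∩ {n0,n4} = {n0}; idom=n0

DF derivation:
  join n2 pred n0: · stop@n0
  join n2 pred n1: n1 stop@n0
  join n3 pred n1: n1 stop@n0
  join n3 pred n2: n2 stop@n0
  join n4 pred n1: n1 stop@n0
  join n4 pred n3: n3 stop@n0
  join n5 pred n2: n2 stop@n0
  join n5 pred n4: n4 stop@n0
  n0: DF=∅
  n1: DF={n2,n3,n4}
  n2: DF={n3,n5}
  n3: DF={n4}
  n4: DF={n5}
  n5: DF=∅

DF(n2) = ["n3", "n5"]

Answer: ["n3", "n5"]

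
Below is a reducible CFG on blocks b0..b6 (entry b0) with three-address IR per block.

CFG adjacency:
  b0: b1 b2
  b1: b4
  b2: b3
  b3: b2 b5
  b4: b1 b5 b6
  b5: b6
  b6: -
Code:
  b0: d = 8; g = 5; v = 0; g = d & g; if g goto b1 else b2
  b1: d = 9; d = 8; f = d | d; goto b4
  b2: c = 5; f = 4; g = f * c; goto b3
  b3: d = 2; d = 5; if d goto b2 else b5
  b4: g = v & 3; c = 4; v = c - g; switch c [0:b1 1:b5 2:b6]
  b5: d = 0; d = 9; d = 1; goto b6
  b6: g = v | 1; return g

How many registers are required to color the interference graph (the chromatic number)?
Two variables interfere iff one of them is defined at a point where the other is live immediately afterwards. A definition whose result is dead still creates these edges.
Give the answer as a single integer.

def/use:
  b0: def={d,g,v} ue=∅
  b1: def={d,f} ue=∅
  b2: def={c,f,g} ue=∅
  b3: def={d} ue=∅
  b4: def={c,g,v} ue={v}
  b5: def={d} ue=∅
  b6: def={g} ue={v}

Backward fixpoint:
  live b0: ∅→{v}
  live b1: {v}→{v}
  live b2: {v}→{v}
  live b3: {v}→{v}
  live b4: {v}→{v}
  live b5: {v}→{v}
  live b6: {v}→∅

Conflict graph:
  c: {f,g,v}
  d: {g,v}
  f: {c,v}
  g: {c,d,v}
  v: {c,d,f,g}

Colouring:
  {c,f,v} pairwise interfere (3-clique) ⇒ χ ≥ 3
  3-colouring: c0={v}  c1={c,d}  c2={f,g}
  χ = 3

Answer: 3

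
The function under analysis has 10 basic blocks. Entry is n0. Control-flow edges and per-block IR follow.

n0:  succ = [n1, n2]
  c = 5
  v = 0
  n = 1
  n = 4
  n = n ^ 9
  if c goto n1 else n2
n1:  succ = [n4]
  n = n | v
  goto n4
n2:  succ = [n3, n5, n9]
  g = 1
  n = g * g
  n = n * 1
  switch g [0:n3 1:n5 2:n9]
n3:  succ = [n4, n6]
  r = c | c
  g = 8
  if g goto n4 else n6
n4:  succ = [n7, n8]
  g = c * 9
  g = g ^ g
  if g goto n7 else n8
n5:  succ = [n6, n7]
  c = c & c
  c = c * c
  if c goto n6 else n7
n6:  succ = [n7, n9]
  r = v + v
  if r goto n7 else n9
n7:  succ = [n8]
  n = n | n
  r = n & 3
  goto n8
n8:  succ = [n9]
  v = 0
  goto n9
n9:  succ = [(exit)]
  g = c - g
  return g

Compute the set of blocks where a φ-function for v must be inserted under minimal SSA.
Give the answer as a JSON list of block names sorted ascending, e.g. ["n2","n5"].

Answer: ["n9"]

Working:
idom tree: n1←n0 n2←n0 n3←n2 n4←n0 n5←n2 n6←n2 n7←n0 n8←n0 n9←n0
Join-block Dom:
  n4: preds {n1,n3}: {n0,n1} ∩ {n0,n2,n3} = {n0}; idom=n0
  n6: preds {n3,n5}: {n0,n2,n3} ∩ {n0,n2,n5} = {n0,n2}; idom=n2
  n7: preds {n4,n5,n6}: {n0,n4} ∩ {n0,n2,n5} ∩ {n0,n2,n6} = {n0}; idom=n0
  n8: preds {n4,n7}: {n0,n4} ∩ {n0,n7} = {n0}; idom=n0
  n9: preds {n2,n6,n8}: {n0,n2} ∩ {n0,n2,n6} ∩ {n0,n8} = {n0}; idom=n0

Frontier:
  n4←n1: walk n1 to n0
  n4←n3: walk n3→n2 to n0
  n6←n3: walk n3 to n2
  n6←n5: walk n5 to n2
  n7←n4: walk n4 to n0
  n7←n5: walk n5→n2 to n0
  n7←n6: walk n6→n2 to n0
  n8←n4: walk n4 to n0
  n8←n7: walk n7 to n0
  n9←n2: walk n2 to n0
  n9←n6: walk n6→n2 to n0
  n9←n8: walk n8 to n0
  n0: DF=∅
  n1: DF={n4}
  n2: DF={n4,n7,n9}
  n3: DF={n4,n6}
  n4: DF={n7,n8}
  n5: DF={n6,n7}
  n6: DF={n7,n9}
  n7: DF={n8}
  n8: DF={n9}
  n9: DF=∅

φ for v: defs {n0,n8}
  DF⁺ = {n9}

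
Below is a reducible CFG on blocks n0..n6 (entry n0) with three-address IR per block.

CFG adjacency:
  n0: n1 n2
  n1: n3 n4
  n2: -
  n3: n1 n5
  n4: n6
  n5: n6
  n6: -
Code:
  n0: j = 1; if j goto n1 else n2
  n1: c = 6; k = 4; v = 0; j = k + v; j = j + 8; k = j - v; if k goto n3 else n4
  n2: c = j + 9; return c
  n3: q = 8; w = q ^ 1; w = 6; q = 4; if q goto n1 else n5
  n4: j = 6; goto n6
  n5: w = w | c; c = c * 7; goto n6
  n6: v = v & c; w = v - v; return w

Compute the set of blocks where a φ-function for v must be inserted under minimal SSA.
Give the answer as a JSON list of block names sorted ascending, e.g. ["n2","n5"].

idom tree: n1←n0 n2←n0 n3←n1 n4←n1 n5←n3 n6←n1
Dom at joins:
  n1: preds {n0,n3}: {n0} ∩ {n0,n1,n3} = {n0}; idom=n0
  n6: preds {n4,n5}: {n0,n1,n4} ∩ {n0,n1,n3,n5} = {n0,n1}; idom=n1

DF walk-up:
  n1←n0: walk · to n0
  n1←n3: walk n3→n1 to n0
  n6←n4: walk n4 to n1
  n6←n5: walk n5→n3 to n1
  n0: DF=∅
  n1: DF={n1}
  n2: DF=∅
  n3: DF={n1,n6}
  n4: DF={n6}
  n5: DF={n6}
  n6: DF=∅

φ for v: defs {n1,n6}
  DF⁺ = {n1}

Answer: ["n1"]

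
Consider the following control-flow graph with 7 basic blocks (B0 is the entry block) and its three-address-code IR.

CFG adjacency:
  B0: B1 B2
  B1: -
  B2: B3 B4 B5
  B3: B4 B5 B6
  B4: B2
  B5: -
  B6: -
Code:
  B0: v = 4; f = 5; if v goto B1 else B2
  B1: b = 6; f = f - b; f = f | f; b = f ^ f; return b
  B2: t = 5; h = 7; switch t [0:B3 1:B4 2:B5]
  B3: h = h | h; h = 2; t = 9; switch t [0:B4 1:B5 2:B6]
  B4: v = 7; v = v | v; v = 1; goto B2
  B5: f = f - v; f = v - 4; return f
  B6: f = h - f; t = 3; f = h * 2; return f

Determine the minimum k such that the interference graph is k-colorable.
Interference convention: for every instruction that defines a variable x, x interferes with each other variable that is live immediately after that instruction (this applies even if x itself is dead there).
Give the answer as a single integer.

def/use:
  B0: {f,v} / ∅
  B1: {b,f} / {f}
  B2: {h,t} / ∅
  B3: {h,t} / {h}
  B4: {v} / ∅
  B5: {f} / {f,v}
  B6: {f,t} / {f,h}

Backward fixpoint:
  B0 li=∅ lo={f,v}
  B1 li={f} lo=∅
  B2 li={f,v} lo={f,h,v}
  B3 li={f,h,v} lo={f,h,v}
  B4 li={f} lo={f,v}
  B5 li={f,v} lo=∅
  B6 li={f,h} lo=∅

Conflict graph:
  b — {f}
  f — {b,h,t,v}
  h — {f,t,v}
  t — {f,h,v}
  v — {f,h,t}

Chromatic number:
  clique {f,h,t,v} ⇒ need ≥ 4
  assign b→R1 f→R0 h→R1 t→R2 v→R3 — no edge inside a register ⇒ χ ≤ 4
  χ = 4

Answer: 4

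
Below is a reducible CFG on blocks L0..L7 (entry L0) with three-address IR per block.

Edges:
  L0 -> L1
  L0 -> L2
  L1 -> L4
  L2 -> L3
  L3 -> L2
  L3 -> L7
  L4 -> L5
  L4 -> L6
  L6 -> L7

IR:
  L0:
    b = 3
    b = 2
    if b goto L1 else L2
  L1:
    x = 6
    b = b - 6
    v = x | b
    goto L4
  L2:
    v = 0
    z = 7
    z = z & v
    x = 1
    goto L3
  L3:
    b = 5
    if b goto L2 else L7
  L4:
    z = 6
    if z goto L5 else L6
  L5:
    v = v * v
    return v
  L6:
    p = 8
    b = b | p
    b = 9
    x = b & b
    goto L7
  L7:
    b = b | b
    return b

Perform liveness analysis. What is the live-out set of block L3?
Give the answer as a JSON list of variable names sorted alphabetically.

Answer: ["b"]

Analysis:
Block summaries:
  L0: def={b} ue=∅
  L1: def={b,v,x} ue={b}
  L2: def={v,x,z} ue=∅
  L3: def={b} ue=∅
  L4: def={z} ue=∅
  L5: def={v} ue={v}
  L6: def={b,p,x} ue={b}
  L7: def={b} ue={b}

Backward fixpoint:
  L0 li=∅ lo={b}
  L1 li={b} lo={b,v}
  L2 li=∅ lo=∅
  L3 li=∅ lo={b}
  L4 li={b,v} lo={b,v}
  L5 li={v} lo=∅
  L6 li={b} lo={b}
  L7 li={b} lo=∅

live-out(L3) = ["b"]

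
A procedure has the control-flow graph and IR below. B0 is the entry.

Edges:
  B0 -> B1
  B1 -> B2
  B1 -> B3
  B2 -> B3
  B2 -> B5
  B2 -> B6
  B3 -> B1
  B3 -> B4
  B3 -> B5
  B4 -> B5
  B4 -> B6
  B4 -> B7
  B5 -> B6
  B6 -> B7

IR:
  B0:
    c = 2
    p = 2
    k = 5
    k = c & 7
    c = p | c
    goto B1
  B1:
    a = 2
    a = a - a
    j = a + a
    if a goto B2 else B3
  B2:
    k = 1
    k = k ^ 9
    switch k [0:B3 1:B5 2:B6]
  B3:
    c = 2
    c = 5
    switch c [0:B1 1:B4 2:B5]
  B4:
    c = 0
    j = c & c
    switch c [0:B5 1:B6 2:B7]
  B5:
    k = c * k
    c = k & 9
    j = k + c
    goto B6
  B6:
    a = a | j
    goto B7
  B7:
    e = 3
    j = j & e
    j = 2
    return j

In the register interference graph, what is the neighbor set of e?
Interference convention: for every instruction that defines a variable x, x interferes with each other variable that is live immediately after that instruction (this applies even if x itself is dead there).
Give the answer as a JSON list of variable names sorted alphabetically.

Block summaries:
  B0 def {c,k,p} use ∅
  B1 def {a,j} use ∅
  B2 def {k} use ∅
  B3 def {c} use ∅
  B4 def {c,j} use ∅
  B5 def {c,j,k} use {c,k}
  B6 def {a} use {a,j}
  B7 def {e,j} use {j}

Backward fixpoint:
  B0: in=∅ out={c,k}
  B1: in={c,k} out={a,c,j,k}
  B2: in={a,c,j} out={a,c,j,k}
  B3: in={a,k} out={a,c,k}
  B4: in={a,k} out={a,c,j,k}
  B5: in={a,c,k} out={a,j}
  B6: in={a,j} out={j}
  B7: in={j} out=∅

Interfere edges:
  a↔{c,j,k}
  c↔{a,j,k,p}
  e↔{j}
  j↔{a,c,e,k}
  k↔{a,c,j,p}
  p↔{c,k}

N(e) = ["j"]

Answer: ["j"]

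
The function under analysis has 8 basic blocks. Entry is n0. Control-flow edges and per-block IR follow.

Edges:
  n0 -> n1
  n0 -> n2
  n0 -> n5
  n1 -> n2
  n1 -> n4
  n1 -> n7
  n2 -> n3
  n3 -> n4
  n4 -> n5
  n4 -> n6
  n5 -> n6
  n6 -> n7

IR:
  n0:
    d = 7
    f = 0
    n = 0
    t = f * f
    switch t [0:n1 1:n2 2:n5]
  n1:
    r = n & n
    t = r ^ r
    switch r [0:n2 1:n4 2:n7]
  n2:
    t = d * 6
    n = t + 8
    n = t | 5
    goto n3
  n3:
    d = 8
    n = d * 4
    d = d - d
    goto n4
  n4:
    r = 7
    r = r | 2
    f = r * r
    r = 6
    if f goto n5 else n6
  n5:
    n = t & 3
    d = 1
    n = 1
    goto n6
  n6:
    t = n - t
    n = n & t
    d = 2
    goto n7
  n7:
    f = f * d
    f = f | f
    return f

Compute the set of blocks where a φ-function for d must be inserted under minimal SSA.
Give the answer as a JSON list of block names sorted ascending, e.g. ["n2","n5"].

idom tree: n1←n0 n2←n0 n3←n2 n4←n0 n5←n0 n6←n0 n7←n0
Dom∩ at merges:
  n2: preds {n0,n1}: {n0} ∩ {n0,n1} = {n0}; idom=n0
  n4: preds {n1,n3}: {n0,n1} ∩ {n0,n2,n3} = {n0}; idom=n0
  n5: preds {n0,n4}: {n0} ∩ {n0,n4} = {n0}; idom=n0
  n6: preds {n4,n5}: {n0,n4} ∩ {n0,n5} = {n0}; idom=n0
  n7: preds {n1,n6}: {n0,n1} ∩ {n0,n6} = {n0}; idom=n0

Frontier:
  n2←n0: walk · to n0
  n2←n1: walk n1 to n0
  n4←n1: walk n1 to n0
  n4←n3: walk n3→n2 to n0
  n5←n0: walk · to n0
  n5←n4: walk n4 to n0
  n6←n4: walk n4 to n0
  n6←n5: walk n5 to n0
  n7←n1: walk n1 to n0
  n7←n6: walk n6 to n0
  n0 → ∅
  n1 → {n2,n4,n7}
  n2 → {n4}
  n3 → {n4}
  n4 → {n5,n6}
  n5 → {n6}
  n6 → {n7}
  n7 → ∅

φ for d: defs {n0,n3,n5,n6}
  DF⁺ = {n4,n5,n6,n7}

Answer: ["n4", "n5", "n6", "n7"]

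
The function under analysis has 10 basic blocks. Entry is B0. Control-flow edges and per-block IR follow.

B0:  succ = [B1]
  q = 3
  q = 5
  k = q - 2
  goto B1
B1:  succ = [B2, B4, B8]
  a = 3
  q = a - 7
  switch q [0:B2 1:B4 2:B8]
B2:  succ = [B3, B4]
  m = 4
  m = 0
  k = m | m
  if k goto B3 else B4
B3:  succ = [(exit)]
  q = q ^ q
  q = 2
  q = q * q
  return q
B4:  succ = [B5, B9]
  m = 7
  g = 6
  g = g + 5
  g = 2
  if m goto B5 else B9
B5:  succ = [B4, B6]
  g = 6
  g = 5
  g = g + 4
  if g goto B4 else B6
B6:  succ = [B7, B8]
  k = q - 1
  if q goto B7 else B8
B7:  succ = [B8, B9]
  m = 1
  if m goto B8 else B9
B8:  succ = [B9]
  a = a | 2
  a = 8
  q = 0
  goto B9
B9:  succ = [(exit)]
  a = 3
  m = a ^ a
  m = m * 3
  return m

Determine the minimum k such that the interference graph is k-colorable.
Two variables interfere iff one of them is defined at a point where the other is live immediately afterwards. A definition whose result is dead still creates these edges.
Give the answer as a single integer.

def/use:
  B0 def {k,q} use ∅
  B1 def {a,q} use ∅
  B2 def {k,m} use ∅
  B3 def {q} use {q}
  B4 def {g,m} use ∅
  B5 def {g} use ∅
  B6 def {k} use {q}
  B7 def {m} use ∅
  B8 def {a,q} use {a}
  B9 def {a,m} use ∅

Backward fixpoint:
  live B0: ∅→∅
  live B1: ∅→{a,q}
  live B2: {a,q}→{a,q}
  live B3: {q}→∅
  live B4: {a,q}→{a,q}
  live B5: {a,q}→{a,q}
  live B6: {a,q}→{a}
  live B7: {a}→{a}
  live B8: {a}→∅
  live B9: ∅→∅

Interference:
  a: {g,k,m,q}
  g: {a,m,q}
  k: {a,q}
  m: {a,g,q}
  q: {a,g,k,m}

Colouring:
  clique {a,g,m,q} ⇒ need ≥ 4
  4-colouring: c0={a}  c1={q}  c2={g,k}  c3={m}
  χ = 4

Answer: 4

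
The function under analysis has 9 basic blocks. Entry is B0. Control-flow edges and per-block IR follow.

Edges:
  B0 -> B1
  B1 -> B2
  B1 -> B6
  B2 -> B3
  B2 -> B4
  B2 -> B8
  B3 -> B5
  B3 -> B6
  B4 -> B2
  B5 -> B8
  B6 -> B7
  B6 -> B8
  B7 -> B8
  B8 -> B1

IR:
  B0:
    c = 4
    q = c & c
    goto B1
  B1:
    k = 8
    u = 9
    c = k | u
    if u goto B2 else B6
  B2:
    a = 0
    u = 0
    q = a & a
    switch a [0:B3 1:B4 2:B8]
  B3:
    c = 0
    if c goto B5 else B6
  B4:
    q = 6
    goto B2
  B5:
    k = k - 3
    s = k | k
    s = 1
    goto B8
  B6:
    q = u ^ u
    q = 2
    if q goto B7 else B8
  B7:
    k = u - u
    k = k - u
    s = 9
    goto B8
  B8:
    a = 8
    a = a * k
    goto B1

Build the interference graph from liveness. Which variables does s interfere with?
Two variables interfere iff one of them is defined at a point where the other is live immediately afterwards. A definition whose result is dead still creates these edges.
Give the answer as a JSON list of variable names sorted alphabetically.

Answer: ["k"]

Analysis:
Block summaries:
  B0 def {c,q} use ∅
  B1 def {c,k,u} use ∅
  B2 def {a,q,u} use ∅
  B3 def {c} use ∅
  B4 def {q} use ∅
  B5 def {k,s} use {k}
  B6 def {q} use {u}
  B7 def {k,s} use {u}
  B8 def {a} use {k}

Backward fixpoint:
  B0 li=∅ lo=∅
  B1 li=∅ lo={k,u}
  B2 li={k} lo={k,u}
  B3 li={k,u} lo={k,u}
  B4 li={k} lo={k}
  B5 li={k} lo={k}
  B6 li={k,u} lo={k,u}
  B7 li={u} lo={k}
  B8 li={k} lo=∅

Conflict graph:
  a — {k,q,u}
  c — {k,u}
  k — {a,c,q,s,u}
  q — {a,k,u}
  s — {k}
  u — {a,c,k,q}

N(s) = ["k"]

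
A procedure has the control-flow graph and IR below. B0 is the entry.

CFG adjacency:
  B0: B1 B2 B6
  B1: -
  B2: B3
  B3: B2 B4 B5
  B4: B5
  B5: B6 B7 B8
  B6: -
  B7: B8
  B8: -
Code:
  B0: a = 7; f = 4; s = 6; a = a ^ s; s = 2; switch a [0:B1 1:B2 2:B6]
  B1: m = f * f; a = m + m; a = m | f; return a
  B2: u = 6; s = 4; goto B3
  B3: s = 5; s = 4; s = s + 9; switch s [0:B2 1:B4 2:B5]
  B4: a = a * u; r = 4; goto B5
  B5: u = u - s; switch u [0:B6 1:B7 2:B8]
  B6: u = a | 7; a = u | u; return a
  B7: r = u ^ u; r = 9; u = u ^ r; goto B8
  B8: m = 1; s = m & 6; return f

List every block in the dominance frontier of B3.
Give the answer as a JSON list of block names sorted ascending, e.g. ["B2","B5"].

Answer: ["B2", "B6"]

Working:
idom tree: B1←B0 B2←B0 B3←B2 B4←B3 B5←B3 B6←B0 B7←B5 B8←B5
Join-block Dom:
  B2: preds {B0,B3}: {B0} ∩ {B0,B2,B3} = {B0}; idom=B0
  B5: preds {B3,B4}: {B0,B2,B3} ∩ {B0,B2,B3,B4} = {B0,B2,B3}; idom=B3
  B6: preds {B0,B5}: {B0} ∩ {B0,B2,B3,B5} = {B0}; idom=B0
  B8: preds {B5,B7}: {B0,B2,B3,B5} ∩ {B0,B2,B3,B5,B7} = {B0,B2,B3,B5}; idom=B5

DF derivation:
  join B2 pred B0: · stop@B0
  join B2 pred B3: B3→B2 stop@B0
  join B5 pred B3: · stop@B3
  join B5 pred B4: B4 stop@B3
  join B6 pred B0: · stop@B0
  join B6 pred B5: B5→B3→B2 stop@B0
  join B8 pred B5: · stop@B5
  join B8 pred B7: B7 stop@B5
  B0 → ∅
  B1 → ∅
  B2 → {B2,B6}
  B3 → {B2,B6}
  B4 → {B5}
  B5 → {B6}
  B6 → ∅
  B7 → {B8}
  B8 → ∅

DF(B3) = ["B2", "B6"]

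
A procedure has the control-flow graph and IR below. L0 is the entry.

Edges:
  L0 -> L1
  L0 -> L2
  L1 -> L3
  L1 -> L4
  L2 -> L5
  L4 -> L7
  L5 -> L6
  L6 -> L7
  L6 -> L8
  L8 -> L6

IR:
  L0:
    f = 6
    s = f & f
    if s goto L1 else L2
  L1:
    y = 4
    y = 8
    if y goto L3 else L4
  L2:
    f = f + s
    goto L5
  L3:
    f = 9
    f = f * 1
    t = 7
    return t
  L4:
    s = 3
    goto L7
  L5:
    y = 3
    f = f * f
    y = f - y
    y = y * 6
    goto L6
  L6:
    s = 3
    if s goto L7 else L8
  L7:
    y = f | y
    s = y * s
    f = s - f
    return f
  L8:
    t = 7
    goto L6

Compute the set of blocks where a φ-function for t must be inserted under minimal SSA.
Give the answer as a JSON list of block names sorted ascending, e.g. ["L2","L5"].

idom tree: L1←L0 L2←L0 L3←L1 L4←L1 L5←L2 L6←L5 L7←L0 L8←L6
Dom∩ at merges:
  L6: preds {L5,L8}: {L0,L2,L5} ∩ {L0,L2,L5,L6,L8} = {L0,L2,L5}; idom=L5
  L7: preds {L4,L6}: {L0,L1,L4} ∩ {L0,L2,L5,L6} = {L0}; idom=L0

DF walk-up:
  L6←L5: walk · to L5
  L6←L8: walk L8→L6 to L5
  L7←L4: walk L4→L1 to L0
  L7←L6: walk L6→L5→L2 to L0
  L0: DF=∅
  L1: DF={L7}
  L2: DF={L7}
  L3: DF=∅
  L4: DF={L7}
  L5: DF={L7}
  L6: DF={L6,L7}
  L7: DF=∅
  L8: DF={L6}

φ for t: defs {L3,L8}
  DF⁺ = {L6,L7}

Answer: ["L6", "L7"]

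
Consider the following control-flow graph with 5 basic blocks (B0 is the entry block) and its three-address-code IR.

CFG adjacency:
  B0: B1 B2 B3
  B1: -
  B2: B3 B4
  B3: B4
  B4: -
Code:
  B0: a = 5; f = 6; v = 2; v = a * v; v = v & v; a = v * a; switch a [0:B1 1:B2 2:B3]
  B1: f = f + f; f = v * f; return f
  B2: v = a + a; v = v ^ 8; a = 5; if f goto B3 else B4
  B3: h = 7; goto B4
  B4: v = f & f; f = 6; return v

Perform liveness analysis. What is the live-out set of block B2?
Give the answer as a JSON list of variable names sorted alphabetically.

Block summaries:
  B0: {a,f,v} / ∅
  B1: {f} / {f,v}
  B2: {a,v} / {a,f}
  B3: {h} / ∅
  B4: {f,v} / {f}

Liveness:
  B0: in=∅ out={a,f,v}
  B1: in={f,v} out=∅
  B2: in={a,f} out={f}
  B3: in={f} out={f}
  B4: in={f} out=∅

live-out(B2) = ["f"]

Answer: ["f"]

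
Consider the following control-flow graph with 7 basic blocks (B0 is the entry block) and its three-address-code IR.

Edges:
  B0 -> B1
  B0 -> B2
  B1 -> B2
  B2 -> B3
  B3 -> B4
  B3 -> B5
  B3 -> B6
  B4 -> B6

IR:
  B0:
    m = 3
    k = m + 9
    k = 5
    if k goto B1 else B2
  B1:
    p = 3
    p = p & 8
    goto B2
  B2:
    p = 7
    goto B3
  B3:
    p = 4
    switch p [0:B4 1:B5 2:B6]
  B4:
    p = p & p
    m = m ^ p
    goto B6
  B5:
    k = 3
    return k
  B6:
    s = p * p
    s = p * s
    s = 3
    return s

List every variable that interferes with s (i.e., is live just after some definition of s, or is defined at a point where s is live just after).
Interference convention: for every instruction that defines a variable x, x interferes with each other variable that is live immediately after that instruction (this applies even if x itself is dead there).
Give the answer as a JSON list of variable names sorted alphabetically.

Answer: ["p"]

Analysis:
Per-block:
  B0: {k,m} / ∅
  B1: {p} / ∅
  B2: {p} / ∅
  B3: {p} / ∅
  B4: {m,p} / {m,p}
  B5: {k} / ∅
  B6: {s} / {p}

Backward fixpoint:
  B0 li=∅ lo={m}
  B1 li={m} lo={m}
  B2 li={m} lo={m}
  B3 li={m} lo={m,p}
  B4 li={m,p} lo={p}
  B5 li=∅ lo=∅
  B6 li={p} lo=∅

Interference:
  k: {m}
  m: {k,p}
  p: {m,s}
  s: {p}

N(s) = ["p"]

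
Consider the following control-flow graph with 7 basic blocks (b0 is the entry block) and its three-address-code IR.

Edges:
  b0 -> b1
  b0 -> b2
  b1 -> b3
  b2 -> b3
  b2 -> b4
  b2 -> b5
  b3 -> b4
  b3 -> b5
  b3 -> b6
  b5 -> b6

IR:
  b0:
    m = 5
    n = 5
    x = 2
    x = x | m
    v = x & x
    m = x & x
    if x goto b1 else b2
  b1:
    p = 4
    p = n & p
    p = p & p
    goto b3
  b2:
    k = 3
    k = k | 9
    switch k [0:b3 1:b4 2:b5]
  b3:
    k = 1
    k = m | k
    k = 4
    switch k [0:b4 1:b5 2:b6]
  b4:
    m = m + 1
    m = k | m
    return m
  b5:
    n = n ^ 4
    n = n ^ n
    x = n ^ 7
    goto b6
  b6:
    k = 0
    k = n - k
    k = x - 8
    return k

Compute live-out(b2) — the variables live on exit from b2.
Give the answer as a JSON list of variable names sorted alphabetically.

Answer: ["k", "m", "n", "x"]

Analysis:
def/use:
  b0: {m,n,v,x} / ∅
  b1: {p} / {n}
  b2: {k} / ∅
  b3: {k} / {m}
  b4: {m} / {k,m}
  b5: {n,x} / {n}
  b6: {k} / {n,x}

Backward fixpoint:
  b0: in=∅ out={m,n,x}
  b1: in={m,n,x} out={m,n,x}
  b2: in={m,n,x} out={k,m,n,x}
  b3: in={m,n,x} out={k,m,n,x}
  b4: in={k,m} out=∅
  b5: in={n} out={n,x}
  b6: in={n,x} out=∅

live-out(b2) = ["k", "m", "n", "x"]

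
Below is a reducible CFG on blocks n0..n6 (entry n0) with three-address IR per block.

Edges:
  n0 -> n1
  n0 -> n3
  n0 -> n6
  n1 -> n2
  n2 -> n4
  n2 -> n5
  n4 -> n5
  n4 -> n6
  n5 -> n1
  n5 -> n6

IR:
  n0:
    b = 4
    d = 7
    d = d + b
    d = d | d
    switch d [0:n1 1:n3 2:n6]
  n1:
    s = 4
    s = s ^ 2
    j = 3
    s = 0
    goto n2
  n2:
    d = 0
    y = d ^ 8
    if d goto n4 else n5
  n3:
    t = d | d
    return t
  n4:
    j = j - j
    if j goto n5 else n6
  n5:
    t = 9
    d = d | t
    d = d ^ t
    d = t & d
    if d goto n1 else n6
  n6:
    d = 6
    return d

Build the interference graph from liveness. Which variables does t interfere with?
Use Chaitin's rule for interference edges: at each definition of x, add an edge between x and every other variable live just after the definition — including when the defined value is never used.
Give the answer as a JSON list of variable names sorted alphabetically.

Answer: ["d"]

Working:
def/use:
  n0: def={b,d} ue=∅
  n1: def={j,s} ue=∅
  n2: def={d,y} ue=∅
  n3: def={t} ue={d}
  n4: def={j} ue={j}
  n5: def={d,t} ue={d}
  n6: def={d} ue=∅

Liveness:
  live n0: ∅→{d}
  live n1: ∅→{j}
  live n2: {j}→{d,j}
  live n3: {d}→∅
  live n4: {d,j}→{d}
  live n5: {d}→∅
  live n6: ∅→∅

Conflict graph:
  b: {d}
  d: {b,j,t,y}
  j: {d,s,y}
  s: {j}
  t: {d}
  y: {d,j}

N(t) = ["d"]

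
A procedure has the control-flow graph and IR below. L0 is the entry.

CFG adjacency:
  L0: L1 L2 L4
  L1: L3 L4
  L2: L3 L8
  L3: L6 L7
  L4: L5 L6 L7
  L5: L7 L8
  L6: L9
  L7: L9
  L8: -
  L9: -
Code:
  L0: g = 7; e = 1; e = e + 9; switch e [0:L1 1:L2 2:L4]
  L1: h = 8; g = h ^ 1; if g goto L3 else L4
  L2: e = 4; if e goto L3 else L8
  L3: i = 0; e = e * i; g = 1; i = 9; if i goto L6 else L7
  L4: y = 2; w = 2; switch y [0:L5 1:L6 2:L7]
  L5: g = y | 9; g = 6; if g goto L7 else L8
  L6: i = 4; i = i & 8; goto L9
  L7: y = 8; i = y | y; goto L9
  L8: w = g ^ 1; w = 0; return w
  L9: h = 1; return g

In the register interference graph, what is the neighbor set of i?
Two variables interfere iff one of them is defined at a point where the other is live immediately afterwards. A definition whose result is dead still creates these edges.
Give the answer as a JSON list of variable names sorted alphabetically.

Per-block:
  L0: {e,g} / ∅
  L1: {g,h} / ∅
  L2: {e} / ∅
  L3: {e,g,i} / {e}
  L4: {w,y} / ∅
  L5: {g} / {y}
  L6: {i} / ∅
  L7: {i,y} / ∅
  L8: {w} / {g}
  L9: {h} / {g}

Live sets:
  live L0: ∅→{e,g}
  live L1: {e}→{e,g}
  live L2: {g}→{e,g}
  live L3: {e}→{g}
  live L4: {g}→{g,y}
  live L5: {y}→{g}
  live L6: {g}→{g}
  live L7: {g}→{g}
  live L8: {g}→∅
  live L9: {g}→∅

Interference:
  e↔{g,h,i}
  g↔{e,h,i,w,y}
  h↔{e,g}
  i↔{e,g}
  w↔{g,y}
  y↔{g,w}

N(i) = ["e", "g"]

Answer: ["e", "g"]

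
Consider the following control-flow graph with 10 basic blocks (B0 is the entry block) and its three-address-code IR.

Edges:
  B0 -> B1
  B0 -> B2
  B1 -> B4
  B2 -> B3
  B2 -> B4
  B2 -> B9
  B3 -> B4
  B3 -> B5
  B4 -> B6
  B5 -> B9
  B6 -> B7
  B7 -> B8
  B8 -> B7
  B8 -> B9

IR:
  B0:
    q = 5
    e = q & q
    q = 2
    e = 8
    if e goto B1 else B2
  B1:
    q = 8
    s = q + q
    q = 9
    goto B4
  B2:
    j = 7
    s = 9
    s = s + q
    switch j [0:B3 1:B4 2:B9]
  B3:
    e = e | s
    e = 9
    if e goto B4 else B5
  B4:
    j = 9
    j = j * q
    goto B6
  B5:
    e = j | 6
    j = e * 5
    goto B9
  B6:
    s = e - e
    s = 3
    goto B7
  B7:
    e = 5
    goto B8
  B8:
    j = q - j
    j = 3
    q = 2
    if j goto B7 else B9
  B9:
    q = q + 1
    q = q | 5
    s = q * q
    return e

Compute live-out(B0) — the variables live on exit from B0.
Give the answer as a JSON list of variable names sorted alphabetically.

Answer: ["e", "q"]

Analysis:
def/use:
  B0: {e,q} / ∅
  B1: {q,s} / ∅
  B2: {j,s} / {q}
  B3: {e} / {e,s}
  B4: {j} / {q}
  B5: {e,j} / {j}
  B6: {s} / {e}
  B7: {e} / ∅
  B8: {j,q} / {j,q}
  B9: {q,s} / {e,q}

Liveness:
  B0: in=∅ out={e,q}
  B1: in={e} out={e,q}
  B2: in={e,q} out={e,j,q,s}
  B3: in={e,j,q,s} out={e,j,q}
  B4: in={e,q} out={e,j,q}
  B5: in={j,q} out={e,q}
  B6: in={e,j,q} out={j,q}
  B7: in={j,q} out={e,j,q}
  B8: in={e,j,q} out={e,j,q}
  B9: in={e,q} out=∅

live-out(B0) = ["e", "q"]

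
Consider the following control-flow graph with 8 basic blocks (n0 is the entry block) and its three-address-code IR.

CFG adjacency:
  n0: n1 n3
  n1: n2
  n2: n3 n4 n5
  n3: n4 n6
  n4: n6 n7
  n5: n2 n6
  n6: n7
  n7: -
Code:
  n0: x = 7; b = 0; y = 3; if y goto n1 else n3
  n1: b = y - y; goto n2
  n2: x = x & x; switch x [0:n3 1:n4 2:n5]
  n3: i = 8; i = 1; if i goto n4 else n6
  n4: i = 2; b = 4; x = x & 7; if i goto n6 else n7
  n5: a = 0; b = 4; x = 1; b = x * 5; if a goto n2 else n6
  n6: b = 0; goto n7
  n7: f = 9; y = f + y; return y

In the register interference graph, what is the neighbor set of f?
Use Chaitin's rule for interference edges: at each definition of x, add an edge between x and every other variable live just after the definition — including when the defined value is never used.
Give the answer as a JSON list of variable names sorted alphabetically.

def/use:
  n0: {b,x,y} / ∅
  n1: {b} / {y}
  n2: {x} / {x}
  n3: {i} / ∅
  n4: {b,i,x} / {x}
  n5: {a,b,x} / ∅
  n6: {b} / ∅
  n7: {f,y} / {y}

Backward fixpoint:
  live n0: ∅→{x,y}
  live n1: {x,y}→{x,y}
  live n2: {x,y}→{x,y}
  live n3: {x,y}→{x,y}
  live n4: {x,y}→{y}
  live n5: {y}→{x,y}
  live n6: {y}→{y}
  live n7: {y}→∅

Conflict graph:
  a: {b,x,y}
  b: {a,i,x,y}
  f: {y}
  i: {b,x,y}
  x: {a,b,i,y}
  y: {a,b,f,i,x}

N(f) = ["y"]

Answer: ["y"]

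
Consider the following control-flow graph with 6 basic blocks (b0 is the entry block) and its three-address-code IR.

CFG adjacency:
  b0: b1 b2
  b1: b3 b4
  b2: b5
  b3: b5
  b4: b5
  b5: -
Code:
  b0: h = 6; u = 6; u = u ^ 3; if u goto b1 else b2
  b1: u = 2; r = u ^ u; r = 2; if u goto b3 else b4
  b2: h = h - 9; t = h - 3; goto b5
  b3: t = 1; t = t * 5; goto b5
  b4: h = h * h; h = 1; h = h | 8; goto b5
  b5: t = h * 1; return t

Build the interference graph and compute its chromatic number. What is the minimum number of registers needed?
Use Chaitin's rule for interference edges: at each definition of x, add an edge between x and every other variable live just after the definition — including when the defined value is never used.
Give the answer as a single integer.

Answer: 3

Derivation:
def/use:
  b0: {h,u} / ∅
  b1: {r,u} / ∅
  b2: {h,t} / {h}
  b3: {t} / ∅
  b4: {h} / {h}
  b5: {t} / {h}

Liveness:
  live b0: ∅→{h}
  live b1: {h}→{h}
  live b2: {h}→{h}
  live b3: {h}→{h}
  live b4: {h}→{h}
  live b5: {h}→∅

Interfere edges:
  h↔{r,t,u}
  r↔{h,u}
  t↔{h}
  u↔{h,r}

Colouring:
  lower bound: {h,r,u} mutually conflict ⇒ χ ≥ 3
  3-colouring: c0={h}  c1={r,t}  c2={u}
  χ = 3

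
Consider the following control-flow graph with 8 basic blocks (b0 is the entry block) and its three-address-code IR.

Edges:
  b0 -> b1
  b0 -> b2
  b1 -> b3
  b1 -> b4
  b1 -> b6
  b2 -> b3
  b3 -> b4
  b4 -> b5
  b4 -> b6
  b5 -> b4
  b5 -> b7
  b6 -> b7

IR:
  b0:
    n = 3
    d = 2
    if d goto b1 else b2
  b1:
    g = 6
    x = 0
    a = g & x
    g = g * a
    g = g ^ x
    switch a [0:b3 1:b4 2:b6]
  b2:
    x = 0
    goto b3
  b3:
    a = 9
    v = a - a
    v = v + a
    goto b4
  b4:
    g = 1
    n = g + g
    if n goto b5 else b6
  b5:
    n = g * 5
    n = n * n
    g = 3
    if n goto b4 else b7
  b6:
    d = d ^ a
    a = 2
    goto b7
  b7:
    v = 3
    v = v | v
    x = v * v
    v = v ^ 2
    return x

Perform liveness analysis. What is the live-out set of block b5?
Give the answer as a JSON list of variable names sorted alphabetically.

Block summaries:
  b0 def {d,n} use ∅
  b1 def {a,g,x} use ∅
  b2 def {x} use ∅
  b3 def {a,v} use ∅
  b4 def {g,n} use ∅
  b5 def {g,n} use {g}
  b6 def {a,d} use {a,d}
  b7 def {v,x} use ∅

Live sets:
  b0: in=∅ out={d}
  b1: in={d} out={a,d}
  b2: in={d} out={d}
  b3: in={d} out={a,d}
  b4: in={a,d} out={a,d,g}
  b5: in={a,d,g} out={a,d}
  b6: in={a,d} out=∅
  b7: in=∅ out=∅

live-out(b5) = ["a", "d"]

Answer: ["a", "d"]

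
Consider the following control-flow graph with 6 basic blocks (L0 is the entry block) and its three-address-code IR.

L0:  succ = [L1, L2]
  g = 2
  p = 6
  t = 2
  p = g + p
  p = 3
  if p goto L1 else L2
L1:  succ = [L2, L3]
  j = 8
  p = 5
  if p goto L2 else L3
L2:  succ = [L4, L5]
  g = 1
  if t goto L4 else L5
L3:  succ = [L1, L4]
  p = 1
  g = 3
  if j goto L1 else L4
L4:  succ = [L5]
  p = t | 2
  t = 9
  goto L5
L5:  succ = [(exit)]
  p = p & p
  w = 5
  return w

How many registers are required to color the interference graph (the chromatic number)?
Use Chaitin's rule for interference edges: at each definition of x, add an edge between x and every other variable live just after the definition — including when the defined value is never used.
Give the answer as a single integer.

Answer: 4

Analysis:
def/use:
  L0: {g,p,t} / ∅
  L1: {j,p} / ∅
  L2: {g} / {t}
  L3: {g,p} / {j}
  L4: {p,t} / {t}
  L5: {p,w} / {p}

Backward fixpoint:
  live L0: ∅→{p,t}
  live L1: {t}→{j,p,t}
  live L2: {p,t}→{p,t}
  live L3: {j,t}→{t}
  live L4: {t}→{p}
  live L5: {p}→∅

Conflict graph:
  g↔{j,p,t}
  j↔{g,p,t}
  p↔{g,j,t}
  t↔{g,j,p}
  w↔∅

Chromatic number:
  lower bound: {g,j,p,t} mutually conflict ⇒ χ ≥ 4
  4-colouring: R0={g,w}  R1={j}  R2={p}  R3={t}
  χ = 4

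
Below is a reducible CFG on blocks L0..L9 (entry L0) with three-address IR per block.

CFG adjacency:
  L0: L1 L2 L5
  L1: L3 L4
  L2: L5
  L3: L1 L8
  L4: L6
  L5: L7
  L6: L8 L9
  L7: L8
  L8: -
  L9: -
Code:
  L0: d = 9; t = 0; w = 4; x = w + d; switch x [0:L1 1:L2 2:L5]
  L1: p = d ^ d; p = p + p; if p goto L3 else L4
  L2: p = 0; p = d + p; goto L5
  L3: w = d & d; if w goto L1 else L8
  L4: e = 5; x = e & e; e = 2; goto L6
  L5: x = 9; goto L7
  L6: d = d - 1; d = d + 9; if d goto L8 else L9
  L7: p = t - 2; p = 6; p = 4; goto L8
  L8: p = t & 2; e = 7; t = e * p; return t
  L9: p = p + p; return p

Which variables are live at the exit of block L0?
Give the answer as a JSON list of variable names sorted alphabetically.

Answer: ["d", "t"]

Analysis:
def/use:
  L0 def {d,t,w,x} use ∅
  L1 def {p} use {d}
  L2 def {p} use {d}
  L3 def {w} use {d}
  L4 def {e,x} use ∅
  L5 def {x} use ∅
  L6 def {d} use {d}
  L7 def {p} use {t}
  L8 def {e,p,t} use {t}
  L9 def {p} use {p}

Backward fixpoint:
  live L0: ∅→{d,t}
  live L1: {d,t}→{d,p,t}
  live L2: {d,t}→{t}
  live L3: {d,t}→{d,t}
  live L4: {d,p,t}→{d,p,t}
  live L5: {t}→{t}
  live L6: {d,p,t}→{p,t}
  live L7: {t}→{t}
  live L8: {t}→∅
  live L9: {p}→∅

live-out(L0) = ["d", "t"]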